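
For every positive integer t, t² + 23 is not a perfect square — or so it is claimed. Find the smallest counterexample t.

For t = 1, 2, 3, 4, 5, 6, 7, 8, 9, 10 the conclusion holds.
t = 11: 11² + 23 = 144 = 12², a perfect square.
Hence t = 11 is a counterexample.

t = 11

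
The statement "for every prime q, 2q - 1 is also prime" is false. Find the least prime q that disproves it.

q = 2: 2q - 1 = 3, prime.
q = 3: 2q - 1 = 5, prime.
q = 5: 2q - 1 = 9 = 3 × 3, not prime.

q = 5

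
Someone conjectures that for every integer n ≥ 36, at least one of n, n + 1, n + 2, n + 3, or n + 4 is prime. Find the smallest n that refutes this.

n = 48

A counterexample is any integer n ≥ 36 such that n, n + 1, n + 2, n + 3, n + 4 are all composite; we check each in order.
The first 12 eligible values, up to n = 47, all satisfy the conclusion.
n = 48: 48 = 2 × 24; 49 = 7 × 7; 50 = 2 × 25; 51 = 3 × 17; 52 = 2 × 26 — all composite.
So n = 48 is the smallest counterexample.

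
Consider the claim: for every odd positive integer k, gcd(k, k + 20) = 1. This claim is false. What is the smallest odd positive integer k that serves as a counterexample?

We need the least odd positive integer k for which gcd(k, k + 20) > 1.
k = 1: gcd(1, 21) = 1.
k = 3: gcd(3, 23) = 1.
k = 5: gcd(5, 25) = 5.
Hence k = 5 is a counterexample.

k = 5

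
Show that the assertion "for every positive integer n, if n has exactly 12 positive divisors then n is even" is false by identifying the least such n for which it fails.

n = 315

Check each positive integer n in order until n has exactly 12 positive divisors but n is odd.
The first 24 eligible values, up to n = 308, all satisfy the conclusion.
n = 315: divisors of 315: 12 divisors; 315 is odd.
So n = 315 is the smallest counterexample.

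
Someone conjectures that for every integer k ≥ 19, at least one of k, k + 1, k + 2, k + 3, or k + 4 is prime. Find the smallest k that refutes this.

k = 24

A counterexample is any integer k ≥ 19 such that k, k + 1, k + 2, k + 3, k + 4 are all composite; we check each in order.
For k = 19, 20, 21, 22, 23 the conclusion holds.
k = 24: 24 = 2 × 12; 25 = 5 × 5; 26 = 2 × 13; 27 = 3 × 9; 28 = 2 × 14 — all composite.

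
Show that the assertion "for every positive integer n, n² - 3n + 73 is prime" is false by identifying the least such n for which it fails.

n = 4

For n = 1, 2, 3 the conclusion holds.
n = 4: n² - 3n + 73 = 77 = 7 × 11, composite.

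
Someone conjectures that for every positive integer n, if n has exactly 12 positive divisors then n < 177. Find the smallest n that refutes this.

For n = 60, 72, 84, 90, …, 150, 156, 160 the conclusion holds.
n = 198: τ(198) = 12; 198 ≥ 177.

n = 198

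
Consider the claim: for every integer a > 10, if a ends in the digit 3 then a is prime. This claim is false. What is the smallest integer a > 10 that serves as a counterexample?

a = 33

A counterexample is any integer a > 10 such that a ends in the digit 3 but a is not prime; we check each in order.
a = 13: 13 ends in 3 and is prime.
a = 23: 23 ends in 3 and is prime.
a = 33: 33 ends in 3; 33 = 3 × 11, composite.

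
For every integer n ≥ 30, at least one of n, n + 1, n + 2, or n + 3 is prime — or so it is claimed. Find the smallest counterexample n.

n = 32

For n = 30, 31 the conclusion holds.
n = 32: 32 = 2 × 16; 33 = 3 × 11; 34 = 2 × 17; 35 = 5 × 7 — all composite.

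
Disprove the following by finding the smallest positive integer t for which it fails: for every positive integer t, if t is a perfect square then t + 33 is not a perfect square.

For t = 1, 4, 9 the conclusion holds.
t = 16: 16 = 4² and 16 + 33 = 49 = 7².

t = 16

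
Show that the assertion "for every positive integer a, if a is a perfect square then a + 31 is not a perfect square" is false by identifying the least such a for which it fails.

A counterexample is any positive integer a such that a is a perfect square but a + 31 is a perfect square; we check each in order.
For a = 1, 4, 9, 16, …, 144, 169, 196 the conclusion holds.
a = 225: 225 = 15² and 225 + 31 = 256 = 16².

a = 225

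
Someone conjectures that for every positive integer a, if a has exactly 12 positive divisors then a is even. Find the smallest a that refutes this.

A counterexample is any positive integer a such that a has exactly 12 positive divisors but a is odd; we check each in order.
The first 24 eligible values, up to a = 308, all satisfy the conclusion.
a = 315: divisors of 315: 12 divisors; 315 is odd.
Hence a = 315 is a counterexample.

a = 315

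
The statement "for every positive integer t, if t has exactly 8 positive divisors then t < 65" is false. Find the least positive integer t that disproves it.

The first 6 eligible values, up to t = 56, all satisfy the conclusion.
t = 66: τ(66) = 8; 66 ≥ 65.

t = 66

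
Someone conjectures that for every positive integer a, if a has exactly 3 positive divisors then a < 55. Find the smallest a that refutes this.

a = 121

For a = 4, 9, 25, 49 the conclusion holds.
a = 121: τ(121) = 3; 121 ≥ 55.
So a = 121 is the smallest counterexample.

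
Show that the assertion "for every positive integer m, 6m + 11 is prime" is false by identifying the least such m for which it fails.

A counterexample is any positive integer m such that 6m + 11 is not prime; we check each in order.
m = 1: 6m + 11 = 17, prime.
m = 2: 6m + 11 = 23, prime.
m = 3: 6m + 11 = 29, prime.
m = 4: 6m + 11 = 35 = 5 × 7, composite.
Thus m = 4 disproves the claim, and no smaller m works.

m = 4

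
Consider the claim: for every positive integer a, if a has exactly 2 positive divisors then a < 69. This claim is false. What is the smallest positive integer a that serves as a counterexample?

a = 71

A counterexample is any positive integer a such that a has exactly 2 positive divisors but the claim fails; we check each in order.
The first 19 eligible values, up to a = 67, all satisfy the conclusion.
a = 71: τ(71) = 2; 71 ≥ 69.
Thus a = 71 disproves the claim, and no smaller a works.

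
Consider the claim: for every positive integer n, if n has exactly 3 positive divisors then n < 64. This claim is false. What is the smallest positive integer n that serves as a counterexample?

n = 121

A counterexample is any positive integer n such that n has exactly 3 positive divisors but the claim fails; we check each in order.
The first 4 eligible values, up to n = 49, all satisfy the conclusion.
n = 121: τ(121) = 3; 121 ≥ 64.
So n = 121 is the smallest counterexample.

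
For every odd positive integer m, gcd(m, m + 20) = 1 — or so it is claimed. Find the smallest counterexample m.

m = 5

We need the least odd positive integer m for which gcd(m, m + 20) > 1.
For m = 1, 3 the conclusion holds.
m = 5: gcd(5, 25) = 5.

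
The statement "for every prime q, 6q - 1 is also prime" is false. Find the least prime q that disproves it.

A counterexample is any prime q such that 6q - 1 is not prime; we check each in order.
The first 4 eligible values, up to q = 7, all satisfy the conclusion.
q = 11: 6q - 1 = 65 = 5 × 13, not prime.

q = 11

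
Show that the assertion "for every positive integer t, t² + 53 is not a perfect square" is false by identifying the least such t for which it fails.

The first 25 eligible values, up to t = 25, all satisfy the conclusion.
t = 26: 26² + 53 = 729 = 27², a perfect square.

t = 26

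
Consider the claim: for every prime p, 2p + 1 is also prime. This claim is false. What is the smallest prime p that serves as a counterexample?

p = 7

Check each prime p in order until 2p + 1 is not prime.
p = 2: 2p + 1 = 5, prime.
p = 3: 2p + 1 = 7, prime.
p = 5: 2p + 1 = 11, prime.
p = 7: 2p + 1 = 15 = 3 × 5, not prime.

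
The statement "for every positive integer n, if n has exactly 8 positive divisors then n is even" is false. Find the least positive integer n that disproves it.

n = 105

We need the least positive integer n for which n has exactly 8 positive divisors but n is odd.
For n = 24, 30, 40, 42, …, 88, 102, 104 the conclusion holds.
n = 105: divisors of 105: 1, 3, 5, 7, 15, 21, 35, 105; 105 is odd.
Thus n = 105 disproves the claim, and no smaller n works.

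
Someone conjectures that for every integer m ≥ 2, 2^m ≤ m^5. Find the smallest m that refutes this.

A counterexample is any integer m ≥ 2 such that 2^m > m^5; we check each in order.
For m = 2, 3, 4, 5, …, 20, 21, 22 the conclusion holds.
m = 23: 2^m = 8388608 and m^5 = 6436343, so 8388608 > 6436343.
Thus m = 23 disproves the claim, and no smaller m works.

m = 23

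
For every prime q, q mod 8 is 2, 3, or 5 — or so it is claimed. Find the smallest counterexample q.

q = 7

A counterexample is any prime q such that the claim fails; we check each in order.
q = 2: 2 mod 8 = 2.
q = 3: 3 mod 8 = 3.
q = 5: 5 mod 8 = 5.
q = 7: 7 mod 8 = 7 — not in {2, 3, 5}.
Hence q = 7 is a counterexample.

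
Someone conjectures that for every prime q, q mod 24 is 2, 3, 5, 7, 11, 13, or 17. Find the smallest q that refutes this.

For q = 2, 3, 5, 7, 11, 13, 17 the conclusion holds.
q = 19: 19 mod 24 = 19 — not in {2, 3, 5, 7, 11, 13, 17}.

q = 19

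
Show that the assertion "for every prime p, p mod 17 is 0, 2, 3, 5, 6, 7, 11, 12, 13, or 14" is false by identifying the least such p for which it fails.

For p = 2, 3, 5, 7, …, 31, 37, 41 the conclusion holds.
p = 43: 43 mod 17 = 9 — not in {0, 2, 3, 5, 6, 7, 11, 12, 13, 14}.
Thus p = 43 disproves the claim, and no smaller p works.

p = 43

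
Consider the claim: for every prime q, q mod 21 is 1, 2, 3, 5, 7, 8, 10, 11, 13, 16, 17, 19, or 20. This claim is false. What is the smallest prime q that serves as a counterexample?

q = 67

For q = 2, 3, 5, 7, …, 53, 59, 61 the conclusion holds.
q = 67: 67 mod 21 = 4 — not in {1, 2, 3, 5, 7, 8, 10, 11, 13, 16, 17, 19, 20}.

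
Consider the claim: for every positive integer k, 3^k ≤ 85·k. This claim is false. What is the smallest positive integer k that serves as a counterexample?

k = 6

k = 1: 3^k = 3 and 85·k = 85, so 3 ≤ 85.
k = 2: 3^k = 9 and 85·k = 170, so 9 ≤ 170.
k = 3: 3^k = 27 and 85·k = 255, so 27 ≤ 255.
k = 4: 3^k = 81 and 85·k = 340, so 81 ≤ 340.
k = 5: 3^k = 243 and 85·k = 425, so 243 ≤ 425.
k = 6: 3^k = 729 and 85·k = 510, so 729 > 510.
Hence k = 6 is a counterexample.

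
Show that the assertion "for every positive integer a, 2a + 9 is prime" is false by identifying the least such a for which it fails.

Check each positive integer a in order until 2a + 9 is not prime.
a = 1: 2a + 9 = 11, prime.
a = 2: 2a + 9 = 13, prime.
a = 3: 2a + 9 = 15 = 3 × 5, composite.

a = 3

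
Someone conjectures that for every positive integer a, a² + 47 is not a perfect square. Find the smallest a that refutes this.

Check each positive integer a in order until a² + 47 is a perfect square.
For a = 1, 2, 3, 4, …, 20, 21, 22 the conclusion holds.
a = 23: 23² + 47 = 576 = 24², a perfect square.
So a = 23 is the smallest counterexample.

a = 23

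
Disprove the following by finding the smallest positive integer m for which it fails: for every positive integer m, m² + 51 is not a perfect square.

m = 7

A counterexample is any positive integer m such that m² + 51 is a perfect square; we check each in order.
m = 1: 1² + 51 = 52, not a perfect square.
m = 2: 2² + 51 = 55, not a perfect square.
m = 3: 3² + 51 = 60, not a perfect square.
m = 4: 4² + 51 = 67, not a perfect square.
m = 5: 5² + 51 = 76, not a perfect square.
m = 6: 6² + 51 = 87, not a perfect square.
m = 7: 7² + 51 = 100 = 10², a perfect square.
Thus m = 7 disproves the claim, and no smaller m works.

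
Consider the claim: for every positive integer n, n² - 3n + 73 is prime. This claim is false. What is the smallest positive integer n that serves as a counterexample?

Check each positive integer n in order until n² - 3n + 73 is not prime.
For n = 1, 2, 3 the conclusion holds.
n = 4: n² - 3n + 73 = 77 = 7 × 11, composite.
Thus n = 4 disproves the claim, and no smaller n works.

n = 4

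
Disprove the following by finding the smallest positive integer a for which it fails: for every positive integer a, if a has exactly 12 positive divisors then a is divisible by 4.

a = 90

For a = 60, 72, 84 the conclusion holds.
a = 90: τ(90) = 12; 90 mod 4 = 2.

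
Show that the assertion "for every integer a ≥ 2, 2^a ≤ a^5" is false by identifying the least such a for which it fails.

We need the least integer a ≥ 2 for which 2^a > a^5.
The first 21 eligible values, up to a = 22, all satisfy the conclusion.
a = 23: 2^a = 8388608 and a^5 = 6436343, so 8388608 > 6436343.
Hence a = 23 is a counterexample.

a = 23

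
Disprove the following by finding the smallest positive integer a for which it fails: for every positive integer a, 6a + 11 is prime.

Check each positive integer a in order until 6a + 11 is not prime.
For a = 1, 2, 3 the conclusion holds.
a = 4: 6a + 11 = 35 = 5 × 7, composite.
Hence a = 4 is a counterexample.

a = 4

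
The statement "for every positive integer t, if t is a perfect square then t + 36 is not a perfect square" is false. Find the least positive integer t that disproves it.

A counterexample is any positive integer t such that t is a perfect square but t + 36 is a perfect square; we check each in order.
t = 1: 1 + 36 = 37, not a perfect square.
t = 4: 4 + 36 = 40, not a perfect square.
t = 9: 9 + 36 = 45, not a perfect square.
t = 16: 16 + 36 = 52, not a perfect square.
t = 25: 25 + 36 = 61, not a perfect square.
t = 36: 36 + 36 = 72, not a perfect square.
t = 49: 49 + 36 = 85, not a perfect square.
t = 64: 64 = 8² and 64 + 36 = 100 = 10².

t = 64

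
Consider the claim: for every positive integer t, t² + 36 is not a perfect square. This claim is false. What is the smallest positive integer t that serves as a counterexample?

t = 8

A counterexample is any positive integer t such that t² + 36 is a perfect square; we check each in order.
For t = 1, 2, 3, 4, 5, 6, 7 the conclusion holds.
t = 8: 8² + 36 = 100 = 10², a perfect square.
Hence t = 8 is a counterexample.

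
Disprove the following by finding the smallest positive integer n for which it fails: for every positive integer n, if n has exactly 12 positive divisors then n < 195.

For n = 60, 72, 84, 90, …, 150, 156, 160 the conclusion holds.
n = 198: τ(198) = 12; 198 ≥ 195.
So n = 198 is the smallest counterexample.

n = 198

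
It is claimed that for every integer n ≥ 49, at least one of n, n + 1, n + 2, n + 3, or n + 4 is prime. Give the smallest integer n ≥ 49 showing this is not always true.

A counterexample is any integer n ≥ 49 such that n, n + 1, n + 2, n + 3, n + 4 are all composite; we check each in order.
n = 49: 53 is prime.
n = 50: 53 is prime.
n = 51: 53 is prime.
n = 52: 53 is prime.
n = 53: 53 is prime.
n = 54: 54 = 2 × 27; 55 = 5 × 11; 56 = 2 × 28; 57 = 3 × 19; 58 = 2 × 29 — all composite.

n = 54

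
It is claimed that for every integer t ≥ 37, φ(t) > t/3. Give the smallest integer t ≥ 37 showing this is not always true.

t = 42

We need the least integer t ≥ 37 for which the claim fails.
For t = 37, 38, 39, 40, 41 the conclusion holds.
t = 42: φ(42) = 12 and 42/3 = 14, so φ(42) ≤ 42/3.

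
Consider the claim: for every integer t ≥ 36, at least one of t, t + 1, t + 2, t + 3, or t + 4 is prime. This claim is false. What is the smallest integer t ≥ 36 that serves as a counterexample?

t = 48

We need the least integer t ≥ 36 for which t, t + 1, t + 2, t + 3, t + 4 are all composite.
The first 12 eligible values, up to t = 47, all satisfy the conclusion.
t = 48: 48 = 2 × 24; 49 = 7 × 7; 50 = 2 × 25; 51 = 3 × 17; 52 = 2 × 26 — all composite.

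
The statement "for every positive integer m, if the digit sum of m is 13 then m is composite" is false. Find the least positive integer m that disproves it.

Check each positive integer m in order until the digit sum of m is 13 but m is prime.
m = 49: digit sum 13; 49 is composite.
m = 58: digit sum 13; 58 is composite.
m = 67: digit sum 13; 67 is prime, not composite.
Hence m = 67 is a counterexample.

m = 67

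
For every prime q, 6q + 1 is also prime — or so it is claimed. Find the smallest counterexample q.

q = 19

A counterexample is any prime q such that 6q + 1 is not prime; we check each in order.
For q = 2, 3, 5, 7, 11, 13, 17 the conclusion holds.
q = 19: 6q + 1 = 115 = 5 × 23, not prime.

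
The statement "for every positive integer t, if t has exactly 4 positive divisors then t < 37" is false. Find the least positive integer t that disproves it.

t = 38

Check each positive integer t in order until t has exactly 4 positive divisors but the claim fails.
For t = 6, 8, 10, 14, …, 33, 34, 35 the conclusion holds.
t = 38: τ(38) = 4; 38 ≥ 37.
Thus t = 38 disproves the claim, and no smaller t works.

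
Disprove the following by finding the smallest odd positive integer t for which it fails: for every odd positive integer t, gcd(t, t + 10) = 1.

t = 5

Check each odd positive integer t in order until gcd(t, t + 10) > 1.
t = 1: gcd(1, 11) = 1.
t = 3: gcd(3, 13) = 1.
t = 5: gcd(5, 15) = 5.
Thus t = 5 disproves the claim, and no smaller t works.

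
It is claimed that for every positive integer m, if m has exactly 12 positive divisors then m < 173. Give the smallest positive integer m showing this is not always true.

We need the least positive integer m for which m has exactly 12 positive divisors but the claim fails.
For m = 60, 72, 84, 90, …, 150, 156, 160 the conclusion holds.
m = 198: τ(198) = 12; 198 ≥ 173.
So m = 198 is the smallest counterexample.

m = 198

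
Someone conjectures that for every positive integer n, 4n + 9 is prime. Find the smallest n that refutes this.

For n = 1, 2 the conclusion holds.
n = 3: 4n + 9 = 21 = 3 × 7, composite.
Hence n = 3 is a counterexample.

n = 3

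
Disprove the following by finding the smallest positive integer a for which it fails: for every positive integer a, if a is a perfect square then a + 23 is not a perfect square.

a = 121

For a = 1, 4, 9, 16, 25, 36, 49, 64, 81, 100 the conclusion holds.
a = 121: 121 = 11² and 121 + 23 = 144 = 12².
So a = 121 is the smallest counterexample.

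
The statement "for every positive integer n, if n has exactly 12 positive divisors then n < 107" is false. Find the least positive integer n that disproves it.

n = 108

We need the least positive integer n for which n has exactly 12 positive divisors but the claim fails.
For n = 60, 72, 84, 90, 96 the conclusion holds.
n = 108: τ(108) = 12; 108 ≥ 107.
Hence n = 108 is a counterexample.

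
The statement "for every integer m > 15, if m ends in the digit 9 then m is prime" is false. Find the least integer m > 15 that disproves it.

We need the least integer m > 15 for which m ends in the digit 9 but m is not prime.
For m = 19, 29 the conclusion holds.
m = 39: 39 ends in 9; 39 = 3 × 13, composite.

m = 39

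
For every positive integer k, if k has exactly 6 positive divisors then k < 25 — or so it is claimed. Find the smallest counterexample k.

We need the least positive integer k for which k has exactly 6 positive divisors but the claim fails.
For k = 12, 18, 20 the conclusion holds.
k = 28: τ(28) = 6; 28 ≥ 25.

k = 28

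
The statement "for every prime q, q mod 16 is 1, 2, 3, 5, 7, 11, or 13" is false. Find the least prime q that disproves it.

q = 31

For q = 2, 3, 5, 7, 11, 13, 17, 19, 23, 29 the conclusion holds.
q = 31: 31 mod 16 = 15 — not in {1, 2, 3, 5, 7, 11, 13}.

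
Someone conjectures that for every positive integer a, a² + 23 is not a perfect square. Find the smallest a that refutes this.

a = 11

For a = 1, 2, 3, 4, 5, 6, 7, 8, 9, 10 the conclusion holds.
a = 11: 11² + 23 = 144 = 12², a perfect square.
So a = 11 is the smallest counterexample.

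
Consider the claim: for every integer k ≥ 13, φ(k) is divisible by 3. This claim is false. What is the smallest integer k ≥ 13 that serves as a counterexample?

k = 15

k = 13: φ(13) = 12; 12 mod 3 = 0.
k = 14: φ(14) = 6; 6 mod 3 = 0.
k = 15: φ(15) = 8; 8 mod 3 = 2.
Hence k = 15 is a counterexample.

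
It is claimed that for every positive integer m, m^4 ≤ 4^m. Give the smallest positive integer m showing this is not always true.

m = 3

For m = 1, 2 the conclusion holds.
m = 3: m^4 = 81 and 4^m = 64, so 81 > 64.
Hence m = 3 is a counterexample.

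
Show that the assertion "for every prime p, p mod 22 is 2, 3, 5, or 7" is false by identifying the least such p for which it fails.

A counterexample is any prime p such that the claim fails; we check each in order.
For p = 2, 3, 5, 7 the conclusion holds.
p = 11: 11 mod 22 = 11 — not in {2, 3, 5, 7}.
So p = 11 is the smallest counterexample.

p = 11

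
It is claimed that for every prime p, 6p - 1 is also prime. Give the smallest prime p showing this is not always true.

p = 11

Check each prime p in order until 6p - 1 is not prime.
The first 4 eligible values, up to p = 7, all satisfy the conclusion.
p = 11: 6p - 1 = 65 = 5 × 13, not prime.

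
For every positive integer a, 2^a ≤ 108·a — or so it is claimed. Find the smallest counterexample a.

a = 11

A counterexample is any positive integer a such that 2^a > 108·a; we check each in order.
For a = 1, 2, 3, 4, 5, 6, 7, 8, 9, 10 the conclusion holds.
a = 11: 2^a = 2048 and 108·a = 1188, so 2048 > 1188.
Hence a = 11 is a counterexample.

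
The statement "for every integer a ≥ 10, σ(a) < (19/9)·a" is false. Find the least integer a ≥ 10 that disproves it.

a = 12

For a = 10, 11 the conclusion holds.
a = 12: σ(12) = 28; 28 ≥ 76/3.
Thus a = 12 disproves the claim, and no smaller a works.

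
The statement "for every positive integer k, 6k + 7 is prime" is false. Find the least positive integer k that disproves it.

A counterexample is any positive integer k such that 6k + 7 is not prime; we check each in order.
k = 1: 6k + 7 = 13, prime.
k = 2: 6k + 7 = 19, prime.
k = 3: 6k + 7 = 25 = 5 × 5, composite.
Hence k = 3 is a counterexample.

k = 3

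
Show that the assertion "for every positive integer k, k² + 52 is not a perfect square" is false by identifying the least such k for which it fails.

k = 12

For k = 1, 2, 3, 4, …, 9, 10, 11 the conclusion holds.
k = 12: 12² + 52 = 196 = 14², a perfect square.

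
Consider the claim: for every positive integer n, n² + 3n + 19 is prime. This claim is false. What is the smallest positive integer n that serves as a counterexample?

n = 15

A counterexample is any positive integer n such that n² + 3n + 19 is not prime; we check each in order.
The first 14 eligible values, up to n = 14, all satisfy the conclusion.
n = 15: n² + 3n + 19 = 289 = 17 × 17, composite.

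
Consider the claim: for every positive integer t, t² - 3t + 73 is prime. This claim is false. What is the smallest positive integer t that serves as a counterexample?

We need the least positive integer t for which t² - 3t + 73 is not prime.
For t = 1, 2, 3 the conclusion holds.
t = 4: t² - 3t + 73 = 77 = 7 × 11, composite.

t = 4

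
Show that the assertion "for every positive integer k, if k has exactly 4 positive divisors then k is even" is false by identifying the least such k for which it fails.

k = 15

For k = 6, 8, 10, 14 the conclusion holds.
k = 15: divisors of 15: 1, 3, 5, 15; 15 is odd.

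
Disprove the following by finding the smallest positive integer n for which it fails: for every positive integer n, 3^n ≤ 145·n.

n = 1: 3^n = 3 and 145·n = 145, so 3 ≤ 145.
n = 2: 3^n = 9 and 145·n = 290, so 9 ≤ 290.
n = 3: 3^n = 27 and 145·n = 435, so 27 ≤ 435.
n = 4: 3^n = 81 and 145·n = 580, so 81 ≤ 580.
n = 5: 3^n = 243 and 145·n = 725, so 243 ≤ 725.
n = 6: 3^n = 729 and 145·n = 870, so 729 ≤ 870.
n = 7: 3^n = 2187 and 145·n = 1015, so 2187 > 1015.

n = 7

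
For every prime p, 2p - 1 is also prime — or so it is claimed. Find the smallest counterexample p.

p = 2: 2p - 1 = 3, prime.
p = 3: 2p - 1 = 5, prime.
p = 5: 2p - 1 = 9 = 3 × 3, not prime.

p = 5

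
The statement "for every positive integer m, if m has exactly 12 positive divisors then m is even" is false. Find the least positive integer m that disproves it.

A counterexample is any positive integer m such that m has exactly 12 positive divisors but m is odd; we check each in order.
For m = 60, 72, 84, 90, …, 294, 306, 308 the conclusion holds.
m = 315: divisors of 315: 12 divisors; 315 is odd.
Hence m = 315 is a counterexample.

m = 315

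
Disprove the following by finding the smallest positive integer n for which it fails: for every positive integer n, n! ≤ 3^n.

n = 1: n! = 1 and 3^n = 3, so 1 ≤ 3.
n = 2: n! = 2 and 3^n = 9, so 2 ≤ 9.
n = 3: n! = 6 and 3^n = 27, so 6 ≤ 27.
n = 4: n! = 24 and 3^n = 81, so 24 ≤ 81.
n = 5: n! = 120 and 3^n = 243, so 120 ≤ 243.
n = 6: n! = 720 and 3^n = 729, so 720 ≤ 729.
n = 7: n! = 5040 and 3^n = 2187, so 5040 > 2187.
Hence n = 7 is a counterexample.

n = 7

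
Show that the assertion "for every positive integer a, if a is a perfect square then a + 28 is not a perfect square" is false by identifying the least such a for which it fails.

The first 5 eligible values, up to a = 25, all satisfy the conclusion.
a = 36: 36 = 6² and 36 + 28 = 64 = 8².

a = 36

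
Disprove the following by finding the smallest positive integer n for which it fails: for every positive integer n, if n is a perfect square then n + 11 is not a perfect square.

n = 25

A counterexample is any positive integer n such that n is a perfect square but n + 11 is a perfect square; we check each in order.
n = 1: 1 + 11 = 12, not a perfect square.
n = 4: 4 + 11 = 15, not a perfect square.
n = 9: 9 + 11 = 20, not a perfect square.
n = 16: 16 + 11 = 27, not a perfect square.
n = 25: 25 = 5² and 25 + 11 = 36 = 6².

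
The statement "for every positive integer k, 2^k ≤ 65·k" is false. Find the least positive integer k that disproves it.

A counterexample is any positive integer k such that 2^k > 65·k; we check each in order.
For k = 1, 2, 3, 4, 5, 6, 7, 8, 9 the conclusion holds.
k = 10: 2^k = 1024 and 65·k = 650, so 1024 > 650.

k = 10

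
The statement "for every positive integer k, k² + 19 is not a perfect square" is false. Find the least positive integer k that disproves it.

We need the least positive integer k for which k² + 19 is a perfect square.
k = 1: 1² + 19 = 20, not a perfect square.
k = 2: 2² + 19 = 23, not a perfect square.
k = 3: 3² + 19 = 28, not a perfect square.
k = 4: 4² + 19 = 35, not a perfect square.
k = 5: 5² + 19 = 44, not a perfect square.
k = 6: 6² + 19 = 55, not a perfect square.
k = 7: 7² + 19 = 68, not a perfect square.
k = 8: 8² + 19 = 83, not a perfect square.
k = 9: 9² + 19 = 100 = 10², a perfect square.
Thus k = 9 disproves the claim, and no smaller k works.

k = 9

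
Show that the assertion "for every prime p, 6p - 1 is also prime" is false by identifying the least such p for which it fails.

p = 11

A counterexample is any prime p such that 6p - 1 is not prime; we check each in order.
For p = 2, 3, 5, 7 the conclusion holds.
p = 11: 6p - 1 = 65 = 5 × 13, not prime.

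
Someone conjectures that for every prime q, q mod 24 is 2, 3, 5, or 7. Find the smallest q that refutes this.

The first 4 eligible values, up to q = 7, all satisfy the conclusion.
q = 11: 11 mod 24 = 11 — not in {2, 3, 5, 7}.

q = 11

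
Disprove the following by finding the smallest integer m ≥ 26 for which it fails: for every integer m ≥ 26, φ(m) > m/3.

A counterexample is any integer m ≥ 26 such that the claim fails; we check each in order.
For m = 26, 27, 28, 29 the conclusion holds.
m = 30: φ(30) = 8 and 30/3 = 10, so φ(30) ≤ 30/3.
Thus m = 30 disproves the claim, and no smaller m works.

m = 30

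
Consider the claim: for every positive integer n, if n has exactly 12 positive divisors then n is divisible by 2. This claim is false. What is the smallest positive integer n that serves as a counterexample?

For n = 60, 72, 84, 90, …, 294, 306, 308 the conclusion holds.
n = 315: τ(315) = 12; 315 mod 2 = 1.
Hence n = 315 is a counterexample.

n = 315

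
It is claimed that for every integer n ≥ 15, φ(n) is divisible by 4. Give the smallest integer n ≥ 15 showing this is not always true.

n = 18

For n = 15, 16, 17 the conclusion holds.
n = 18: φ(18) = 6; 6 mod 4 = 2.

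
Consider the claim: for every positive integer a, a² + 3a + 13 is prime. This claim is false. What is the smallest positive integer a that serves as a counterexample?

For a = 1, 2, 3, 4, 5, 6, 7, 8 the conclusion holds.
a = 9: a² + 3a + 13 = 121 = 11 × 11, composite.
Thus a = 9 disproves the claim, and no smaller a works.

a = 9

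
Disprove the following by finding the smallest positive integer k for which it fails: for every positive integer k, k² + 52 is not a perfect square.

For k = 1, 2, 3, 4, …, 9, 10, 11 the conclusion holds.
k = 12: 12² + 52 = 196 = 14², a perfect square.
So k = 12 is the smallest counterexample.

k = 12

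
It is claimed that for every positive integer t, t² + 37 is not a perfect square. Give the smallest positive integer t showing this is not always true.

t = 18

We need the least positive integer t for which t² + 37 is a perfect square.
The first 17 eligible values, up to t = 17, all satisfy the conclusion.
t = 18: 18² + 37 = 361 = 19², a perfect square.
Hence t = 18 is a counterexample.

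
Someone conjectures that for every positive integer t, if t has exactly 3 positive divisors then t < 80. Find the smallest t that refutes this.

Check each positive integer t in order until t has exactly 3 positive divisors but the claim fails.
The first 4 eligible values, up to t = 49, all satisfy the conclusion.
t = 121: τ(121) = 3; 121 ≥ 80.
Hence t = 121 is a counterexample.

t = 121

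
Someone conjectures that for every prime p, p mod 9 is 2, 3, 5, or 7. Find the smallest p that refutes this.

p = 13

A counterexample is any prime p such that the claim fails; we check each in order.
p = 2: 2 mod 9 = 2.
p = 3: 3 mod 9 = 3.
p = 5: 5 mod 9 = 5.
p = 7: 7 mod 9 = 7.
p = 11: 11 mod 9 = 2.
p = 13: 13 mod 9 = 4 — not in {2, 3, 5, 7}.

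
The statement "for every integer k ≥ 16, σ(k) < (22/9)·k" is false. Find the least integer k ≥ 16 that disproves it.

k = 24

k = 16: σ(16) = 31; 31 < 352/9.
k = 17: σ(17) = 18; 18 < 374/9.
k = 18: σ(18) = 39; 39 < 44.
k = 19: σ(19) = 20; 20 < 418/9.
k = 20: σ(20) = 42; 42 < 440/9.
k = 21: σ(21) = 32; 32 < 154/3.
k = 22: σ(22) = 36; 36 < 484/9.
k = 23: σ(23) = 24; 24 < 506/9.
k = 24: σ(24) = 60; 60 ≥ 176/3.
Thus k = 24 disproves the claim, and no smaller k works.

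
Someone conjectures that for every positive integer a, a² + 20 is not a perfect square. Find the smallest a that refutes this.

a = 1: 1² + 20 = 21, not a perfect square.
a = 2: 2² + 20 = 24, not a perfect square.
a = 3: 3² + 20 = 29, not a perfect square.
a = 4: 4² + 20 = 36 = 6², a perfect square.

a = 4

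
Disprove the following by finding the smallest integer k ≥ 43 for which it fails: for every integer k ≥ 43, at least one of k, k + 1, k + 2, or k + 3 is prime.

Check each integer k ≥ 43 in order until k, k + 1, k + 2, k + 3 are all composite.
k = 43: 43 is prime.
k = 44: 47 is prime.
k = 45: 47 is prime.
k = 46: 47 is prime.
k = 47: 47 is prime.
k = 48: 48 = 2 × 24; 49 = 7 × 7; 50 = 2 × 25; 51 = 3 × 17 — all composite.
Hence k = 48 is a counterexample.

k = 48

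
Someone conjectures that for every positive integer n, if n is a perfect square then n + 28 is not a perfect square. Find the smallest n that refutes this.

The first 5 eligible values, up to n = 25, all satisfy the conclusion.
n = 36: 36 = 6² and 36 + 28 = 64 = 8².

n = 36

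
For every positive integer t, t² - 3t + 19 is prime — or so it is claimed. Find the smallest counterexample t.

t = 18

A counterexample is any positive integer t such that t² - 3t + 19 is not prime; we check each in order.
For t = 1, 2, 3, 4, …, 15, 16, 17 the conclusion holds.
t = 18: t² - 3t + 19 = 289 = 17 × 17, composite.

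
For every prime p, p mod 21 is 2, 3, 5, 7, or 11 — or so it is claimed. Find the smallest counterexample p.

p = 13

Check each prime p in order until the claim fails.
The first 5 eligible values, up to p = 11, all satisfy the conclusion.
p = 13: 13 mod 21 = 13 — not in {2, 3, 5, 7, 11}.
Hence p = 13 is a counterexample.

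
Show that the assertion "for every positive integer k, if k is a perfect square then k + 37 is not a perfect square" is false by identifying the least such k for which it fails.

For k = 1, 4, 9, 16, …, 225, 256, 289 the conclusion holds.
k = 324: 324 = 18² and 324 + 37 = 361 = 19².
Hence k = 324 is a counterexample.

k = 324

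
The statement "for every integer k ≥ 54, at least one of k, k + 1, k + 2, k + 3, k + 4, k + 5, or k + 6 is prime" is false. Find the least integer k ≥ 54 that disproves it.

k = 90

The first 36 eligible values, up to k = 89, all satisfy the conclusion.
k = 90: 90 = 2 × 45; 91 = 7 × 13; 92 = 2 × 46; 93 = 3 × 31; 94 = 2 × 47; 95 = 5 × 19; 96 = 2 × 48 — all composite.
Hence k = 90 is a counterexample.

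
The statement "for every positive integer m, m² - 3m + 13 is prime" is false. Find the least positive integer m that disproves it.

Check each positive integer m in order until m² - 3m + 13 is not prime.
The first 11 eligible values, up to m = 11, all satisfy the conclusion.
m = 12: m² - 3m + 13 = 121 = 11 × 11, composite.

m = 12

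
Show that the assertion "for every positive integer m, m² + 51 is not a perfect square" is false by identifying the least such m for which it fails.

The first 6 eligible values, up to m = 6, all satisfy the conclusion.
m = 7: 7² + 51 = 100 = 10², a perfect square.

m = 7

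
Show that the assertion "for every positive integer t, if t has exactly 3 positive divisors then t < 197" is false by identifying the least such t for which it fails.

A counterexample is any positive integer t such that t has exactly 3 positive divisors but the claim fails; we check each in order.
t = 4: τ(4) = 3; 4 < 197.
t = 9: τ(9) = 3; 9 < 197.
t = 25: τ(25) = 3; 25 < 197.
t = 49: τ(49) = 3; 49 < 197.
t = 121: τ(121) = 3; 121 < 197.
t = 169: τ(169) = 3; 169 < 197.
t = 289: τ(289) = 3; 289 ≥ 197.
Thus t = 289 disproves the claim, and no smaller t works.

t = 289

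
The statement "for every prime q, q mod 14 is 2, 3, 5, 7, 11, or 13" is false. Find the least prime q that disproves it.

q = 23

We need the least prime q for which the claim fails.
The first 8 eligible values, up to q = 19, all satisfy the conclusion.
q = 23: 23 mod 14 = 9 — not in {2, 3, 5, 7, 11, 13}.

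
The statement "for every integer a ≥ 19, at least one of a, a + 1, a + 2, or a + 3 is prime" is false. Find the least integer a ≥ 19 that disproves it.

We need the least integer a ≥ 19 for which a, a + 1, a + 2, a + 3 are all composite.
a = 19: 19 is prime.
a = 20: 23 is prime.
a = 21: 23 is prime.
a = 22: 23 is prime.
a = 23: 23 is prime.
a = 24: 24 = 2 × 12; 25 = 5 × 5; 26 = 2 × 13; 27 = 3 × 9 — all composite.

a = 24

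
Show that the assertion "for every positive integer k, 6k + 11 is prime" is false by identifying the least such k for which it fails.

A counterexample is any positive integer k such that 6k + 11 is not prime; we check each in order.
For k = 1, 2, 3 the conclusion holds.
k = 4: 6k + 11 = 35 = 5 × 7, composite.
Thus k = 4 disproves the claim, and no smaller k works.

k = 4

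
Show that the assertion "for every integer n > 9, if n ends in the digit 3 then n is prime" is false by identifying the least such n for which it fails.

n = 13: 13 ends in 3 and is prime.
n = 23: 23 ends in 3 and is prime.
n = 33: 33 ends in 3; 33 = 3 × 11, composite.
Hence n = 33 is a counterexample.

n = 33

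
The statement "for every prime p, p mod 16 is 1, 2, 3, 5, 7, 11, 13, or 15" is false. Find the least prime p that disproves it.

We need the least prime p for which the claim fails.
The first 12 eligible values, up to p = 37, all satisfy the conclusion.
p = 41: 41 mod 16 = 9 — not in {1, 2, 3, 5, 7, 11, 13, 15}.

p = 41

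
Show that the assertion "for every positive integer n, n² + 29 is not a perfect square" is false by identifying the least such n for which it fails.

n = 14

Check each positive integer n in order until n² + 29 is a perfect square.
For n = 1, 2, 3, 4, …, 11, 12, 13 the conclusion holds.
n = 14: 14² + 29 = 225 = 15², a perfect square.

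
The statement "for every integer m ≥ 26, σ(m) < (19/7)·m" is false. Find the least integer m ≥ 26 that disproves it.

m = 60

A counterexample is any integer m ≥ 26 such that the claim fails; we check each in order.
The first 34 eligible values, up to m = 59, all satisfy the conclusion.
m = 60: σ(60) = 168; 168 ≥ 1140/7.
Thus m = 60 disproves the claim, and no smaller m works.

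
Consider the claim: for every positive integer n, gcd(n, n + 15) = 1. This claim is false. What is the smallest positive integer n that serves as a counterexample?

n = 3

A counterexample is any positive integer n such that gcd(n, n + 15) > 1; we check each in order.
n = 1: gcd(1, 16) = 1.
n = 2: gcd(2, 17) = 1.
n = 3: gcd(3, 18) = 3.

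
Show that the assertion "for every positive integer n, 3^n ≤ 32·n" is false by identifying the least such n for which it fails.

n = 5

For n = 1, 2, 3, 4 the conclusion holds.
n = 5: 3^n = 243 and 32·n = 160, so 243 > 160.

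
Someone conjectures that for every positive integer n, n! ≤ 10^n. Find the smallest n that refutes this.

A counterexample is any positive integer n such that n! > 10^n; we check each in order.
For n = 1, 2, 3, 4, …, 22, 23, 24 the conclusion holds.
n = 25: n! = 15511210043330985984000000 and 10^n = 10000000000000000000000000, so 15511210043330985984000000 > 10000000000000000000000000.
So n = 25 is the smallest counterexample.

n = 25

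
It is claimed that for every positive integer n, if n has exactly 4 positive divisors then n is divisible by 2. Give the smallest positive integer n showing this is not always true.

n = 6: τ(6) = 4; 6 mod 2 = 0.
n = 8: τ(8) = 4; 8 mod 2 = 0.
n = 10: τ(10) = 4; 10 mod 2 = 0.
n = 14: τ(14) = 4; 14 mod 2 = 0.
n = 15: τ(15) = 4; 15 mod 2 = 1.

n = 15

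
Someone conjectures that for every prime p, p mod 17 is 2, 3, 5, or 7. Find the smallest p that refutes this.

p = 11

For p = 2, 3, 5, 7 the conclusion holds.
p = 11: 11 mod 17 = 11 — not in {2, 3, 5, 7}.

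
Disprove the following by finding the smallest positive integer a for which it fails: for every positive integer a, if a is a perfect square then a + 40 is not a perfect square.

Check each positive integer a in order until a is a perfect square but a + 40 is a perfect square.
a = 1: 1 + 40 = 41, not a perfect square.
a = 4: 4 + 40 = 44, not a perfect square.
a = 9: 9 = 3² and 9 + 40 = 49 = 7².
So a = 9 is the smallest counterexample.

a = 9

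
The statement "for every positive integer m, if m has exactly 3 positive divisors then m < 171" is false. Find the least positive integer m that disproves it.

The first 6 eligible values, up to m = 169, all satisfy the conclusion.
m = 289: τ(289) = 3; 289 ≥ 171.
So m = 289 is the smallest counterexample.

m = 289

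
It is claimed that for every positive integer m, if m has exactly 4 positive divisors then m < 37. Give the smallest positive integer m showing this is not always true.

For m = 6, 8, 10, 14, …, 33, 34, 35 the conclusion holds.
m = 38: τ(38) = 4; 38 ≥ 37.

m = 38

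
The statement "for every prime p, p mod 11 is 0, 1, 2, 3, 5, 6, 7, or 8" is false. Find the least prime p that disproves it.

A counterexample is any prime p such that the claim fails; we check each in order.
For p = 2, 3, 5, 7, 11, 13, 17, 19, 23, 29 the conclusion holds.
p = 31: 31 mod 11 = 9 — not in {0, 1, 2, 3, 5, 6, 7, 8}.
Thus p = 31 disproves the claim, and no smaller p works.

p = 31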